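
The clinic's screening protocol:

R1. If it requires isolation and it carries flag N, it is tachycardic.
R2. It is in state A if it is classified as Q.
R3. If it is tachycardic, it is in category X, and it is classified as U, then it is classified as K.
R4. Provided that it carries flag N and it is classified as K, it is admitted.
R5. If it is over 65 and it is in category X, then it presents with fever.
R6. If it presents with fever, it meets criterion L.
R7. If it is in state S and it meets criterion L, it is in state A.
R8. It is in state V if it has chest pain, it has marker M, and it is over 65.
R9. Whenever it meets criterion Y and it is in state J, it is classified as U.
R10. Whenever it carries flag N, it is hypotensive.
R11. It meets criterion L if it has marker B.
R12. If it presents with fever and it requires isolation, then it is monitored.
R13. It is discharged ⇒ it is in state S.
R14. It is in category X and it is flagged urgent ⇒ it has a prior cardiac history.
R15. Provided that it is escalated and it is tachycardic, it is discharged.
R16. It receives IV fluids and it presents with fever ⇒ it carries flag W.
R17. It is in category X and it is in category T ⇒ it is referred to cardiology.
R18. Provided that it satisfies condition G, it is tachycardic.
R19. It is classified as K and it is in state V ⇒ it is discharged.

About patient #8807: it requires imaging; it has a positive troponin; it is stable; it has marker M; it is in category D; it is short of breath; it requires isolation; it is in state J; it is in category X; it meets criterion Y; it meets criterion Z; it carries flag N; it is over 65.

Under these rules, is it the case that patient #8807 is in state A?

Forward chaining from the given facts derives: is tachycardic, presents with fever, meets criterion L, is classified as U, is hypotensive, is monitored, is classified as K, is admitted.
Rules concluding "it is in state A": R2 needs "it is classified as Q"; R7 needs "it is in state S" — none of these are established.

No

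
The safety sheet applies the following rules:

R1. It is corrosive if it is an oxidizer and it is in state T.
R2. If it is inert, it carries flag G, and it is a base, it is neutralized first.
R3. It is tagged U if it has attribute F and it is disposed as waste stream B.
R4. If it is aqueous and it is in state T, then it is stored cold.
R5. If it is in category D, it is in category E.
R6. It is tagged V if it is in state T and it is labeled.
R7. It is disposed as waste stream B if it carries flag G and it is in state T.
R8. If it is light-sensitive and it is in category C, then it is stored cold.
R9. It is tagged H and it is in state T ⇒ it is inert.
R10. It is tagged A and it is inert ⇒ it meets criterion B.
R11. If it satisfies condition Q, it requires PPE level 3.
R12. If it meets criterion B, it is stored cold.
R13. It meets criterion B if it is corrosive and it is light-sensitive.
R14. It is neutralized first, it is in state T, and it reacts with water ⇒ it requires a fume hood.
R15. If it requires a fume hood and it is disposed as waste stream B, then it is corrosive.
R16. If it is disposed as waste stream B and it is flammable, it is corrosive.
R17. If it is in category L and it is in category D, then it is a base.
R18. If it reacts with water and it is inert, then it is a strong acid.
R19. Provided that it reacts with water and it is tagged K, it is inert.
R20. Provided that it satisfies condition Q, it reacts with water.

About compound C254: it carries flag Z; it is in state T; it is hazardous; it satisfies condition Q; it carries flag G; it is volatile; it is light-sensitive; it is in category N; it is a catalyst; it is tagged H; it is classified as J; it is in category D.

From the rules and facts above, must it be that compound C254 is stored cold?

No

Forward chaining from the given facts derives: is in category E, is disposed as waste stream B, is inert, requires PPE level 3, reacts with water, is a strong acid.
Rules concluding "it is stored cold": R4 needs "it is aqueous"; R8 needs "it is in category C"; R12 needs "it meets criterion B" — none of these are established.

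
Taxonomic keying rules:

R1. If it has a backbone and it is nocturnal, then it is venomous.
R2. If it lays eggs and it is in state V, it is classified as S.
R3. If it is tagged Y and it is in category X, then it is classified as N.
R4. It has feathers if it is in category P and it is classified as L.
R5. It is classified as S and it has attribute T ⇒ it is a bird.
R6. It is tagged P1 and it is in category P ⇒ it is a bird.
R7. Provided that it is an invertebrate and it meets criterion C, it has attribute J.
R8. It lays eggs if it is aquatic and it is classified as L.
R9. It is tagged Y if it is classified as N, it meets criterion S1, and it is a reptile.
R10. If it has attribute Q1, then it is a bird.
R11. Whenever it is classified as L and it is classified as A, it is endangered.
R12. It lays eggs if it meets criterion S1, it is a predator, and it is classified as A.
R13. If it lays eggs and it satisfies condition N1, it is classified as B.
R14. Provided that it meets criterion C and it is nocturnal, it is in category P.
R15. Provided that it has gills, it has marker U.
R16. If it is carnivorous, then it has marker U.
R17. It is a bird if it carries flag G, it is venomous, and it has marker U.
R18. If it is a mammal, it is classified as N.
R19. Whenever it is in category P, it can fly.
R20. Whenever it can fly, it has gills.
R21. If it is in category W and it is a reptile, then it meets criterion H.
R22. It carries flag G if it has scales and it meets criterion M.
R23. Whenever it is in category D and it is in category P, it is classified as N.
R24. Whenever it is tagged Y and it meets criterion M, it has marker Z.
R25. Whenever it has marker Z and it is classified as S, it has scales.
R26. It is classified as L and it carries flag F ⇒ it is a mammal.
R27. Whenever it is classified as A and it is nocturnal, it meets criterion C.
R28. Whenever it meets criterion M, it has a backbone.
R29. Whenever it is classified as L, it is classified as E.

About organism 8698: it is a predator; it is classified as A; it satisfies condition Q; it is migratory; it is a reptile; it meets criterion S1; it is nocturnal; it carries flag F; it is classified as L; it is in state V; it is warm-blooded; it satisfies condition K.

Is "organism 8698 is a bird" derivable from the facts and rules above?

No

Forward chaining from the given facts derives: is endangered, lays eggs, is a mammal, meets criterion C, is classified as E, is classified as S, is in category P, is classified as N, can fly, has gills, has feathers, is tagged Y, has marker U.
Rules concluding "it is a bird": R5 needs "it has attribute T"; R6 needs "it is tagged P1"; R10 needs "it has attribute Q1"; R17 needs "it carries flag G" — none of these are established.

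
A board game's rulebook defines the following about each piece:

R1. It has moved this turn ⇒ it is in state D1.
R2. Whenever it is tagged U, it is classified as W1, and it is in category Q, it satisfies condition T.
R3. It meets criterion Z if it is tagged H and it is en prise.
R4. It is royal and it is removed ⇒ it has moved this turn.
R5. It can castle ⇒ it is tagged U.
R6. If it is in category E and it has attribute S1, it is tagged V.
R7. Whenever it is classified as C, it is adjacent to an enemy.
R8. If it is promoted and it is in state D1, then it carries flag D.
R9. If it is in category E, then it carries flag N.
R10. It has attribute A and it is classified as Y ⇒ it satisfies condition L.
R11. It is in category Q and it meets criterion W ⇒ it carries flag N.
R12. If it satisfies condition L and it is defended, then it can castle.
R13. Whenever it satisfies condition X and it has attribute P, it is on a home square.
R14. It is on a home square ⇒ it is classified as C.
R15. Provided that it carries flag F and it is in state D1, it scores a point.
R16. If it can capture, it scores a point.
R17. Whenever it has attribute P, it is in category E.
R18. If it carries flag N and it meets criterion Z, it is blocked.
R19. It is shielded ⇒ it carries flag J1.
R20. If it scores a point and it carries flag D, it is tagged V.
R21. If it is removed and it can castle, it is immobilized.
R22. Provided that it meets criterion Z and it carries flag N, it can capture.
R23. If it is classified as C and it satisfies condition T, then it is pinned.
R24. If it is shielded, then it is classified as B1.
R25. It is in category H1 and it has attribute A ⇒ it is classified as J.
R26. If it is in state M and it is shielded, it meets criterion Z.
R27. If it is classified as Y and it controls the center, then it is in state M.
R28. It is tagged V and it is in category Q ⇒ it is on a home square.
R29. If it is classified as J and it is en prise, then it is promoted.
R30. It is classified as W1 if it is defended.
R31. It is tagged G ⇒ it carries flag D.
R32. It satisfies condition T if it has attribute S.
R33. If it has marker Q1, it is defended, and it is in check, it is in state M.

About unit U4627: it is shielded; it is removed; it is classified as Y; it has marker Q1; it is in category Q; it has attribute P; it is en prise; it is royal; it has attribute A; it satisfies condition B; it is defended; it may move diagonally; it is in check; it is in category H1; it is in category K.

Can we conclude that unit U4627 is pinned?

Yes

By R4 (it is royal, it is removed): it has moved this turn.
By R10 (it has attribute A, it is classified as Y): it satisfies condition L.
By R12 (it satisfies condition L, it is defended): it can castle.
By R17 (it has attribute P): it is in category E.
By R25 (it is in category H1, it has attribute A): it is classified as J.
By R29 (it is classified as J, it is en prise): it is promoted.
By R30 (it is defended): it is classified as W1.
By R33 (it has marker Q1, it is defended, it is in check): it is in state M.
By R1 (it has moved this turn): it is in state D1.
By R5 (it can castle): it is tagged U.
By R8 (it is promoted, it is in state D1): it carries flag D.
By R9 (it is in category E): it carries flag N.
By R26 (it is in state M, it is shielded): it meets criterion Z.
By R2 (it is tagged U, it is classified as W1, it is in category Q): it satisfies condition T.
By R22 (it meets criterion Z, it carries flag N): it can capture.
By R16 (it can capture): it scores a point.
By R20 (it scores a point, it carries flag D): it is tagged V.
By R28 (it is tagged V, it is in category Q): it is on a home square.
By R14 (it is on a home square): it is classified as C.
By R23 (it is classified as C, it satisfies condition T): it is pinned.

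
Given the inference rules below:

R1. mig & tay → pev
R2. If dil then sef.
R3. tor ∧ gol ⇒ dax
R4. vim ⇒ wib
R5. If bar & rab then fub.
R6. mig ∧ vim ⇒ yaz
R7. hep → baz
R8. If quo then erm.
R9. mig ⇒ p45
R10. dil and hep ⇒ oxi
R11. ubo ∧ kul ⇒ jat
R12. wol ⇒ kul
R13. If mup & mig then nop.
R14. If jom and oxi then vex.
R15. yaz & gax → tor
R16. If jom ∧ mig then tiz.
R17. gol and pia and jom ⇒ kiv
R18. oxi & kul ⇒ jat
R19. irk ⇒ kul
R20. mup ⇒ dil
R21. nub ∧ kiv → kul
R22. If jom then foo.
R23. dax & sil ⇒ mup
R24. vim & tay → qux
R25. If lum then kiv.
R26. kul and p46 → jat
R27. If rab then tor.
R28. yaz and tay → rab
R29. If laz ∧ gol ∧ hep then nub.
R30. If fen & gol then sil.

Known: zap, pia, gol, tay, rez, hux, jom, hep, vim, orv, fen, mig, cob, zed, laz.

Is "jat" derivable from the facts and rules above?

Yes

yaz  (by R6: mig, vim)
kiv  (by R17: gol, pia, jom)
rab  (by R28: yaz, tay)
nub  (by R29: laz, gol, hep)
sil  (by R30: fen, gol)
kul  (by R21: nub, kiv)
tor  (by R27: rab)
dax  (by R3: tor, gol)
mup  (by R23: dax, sil)
dil  (by R20: mup)
oxi  (by R10: dil, hep)
jat  (by R18: oxi, kul)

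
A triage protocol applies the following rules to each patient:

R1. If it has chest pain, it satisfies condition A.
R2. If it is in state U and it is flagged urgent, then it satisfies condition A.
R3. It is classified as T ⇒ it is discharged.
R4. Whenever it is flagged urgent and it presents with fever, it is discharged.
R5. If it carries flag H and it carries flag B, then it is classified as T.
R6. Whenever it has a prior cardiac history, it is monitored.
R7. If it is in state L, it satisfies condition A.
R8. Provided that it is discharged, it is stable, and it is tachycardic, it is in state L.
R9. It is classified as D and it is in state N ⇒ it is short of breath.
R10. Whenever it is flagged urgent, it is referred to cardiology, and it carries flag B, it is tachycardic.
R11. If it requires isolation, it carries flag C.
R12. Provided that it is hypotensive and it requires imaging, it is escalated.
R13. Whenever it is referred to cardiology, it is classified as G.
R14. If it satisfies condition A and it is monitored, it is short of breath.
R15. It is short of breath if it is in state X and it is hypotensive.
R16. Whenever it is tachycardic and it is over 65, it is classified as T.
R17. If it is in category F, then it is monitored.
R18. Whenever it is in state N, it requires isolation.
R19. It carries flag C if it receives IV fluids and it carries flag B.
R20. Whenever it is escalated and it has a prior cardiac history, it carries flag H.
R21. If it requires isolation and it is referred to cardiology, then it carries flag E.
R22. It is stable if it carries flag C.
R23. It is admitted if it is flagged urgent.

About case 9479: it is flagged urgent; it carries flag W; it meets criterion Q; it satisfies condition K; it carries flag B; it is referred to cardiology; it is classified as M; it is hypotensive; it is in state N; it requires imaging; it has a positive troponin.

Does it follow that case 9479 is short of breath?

No

Forward chaining from the given facts derives: is tachycardic, is escalated, is classified as G, requires isolation, carries flag E, is admitted, carries flag C, is stable.
Rules concluding "it is short of breath": R9 needs "it is classified as D"; R14 needs "it satisfies condition A"; R15 needs "it is in state X" — none of these are established.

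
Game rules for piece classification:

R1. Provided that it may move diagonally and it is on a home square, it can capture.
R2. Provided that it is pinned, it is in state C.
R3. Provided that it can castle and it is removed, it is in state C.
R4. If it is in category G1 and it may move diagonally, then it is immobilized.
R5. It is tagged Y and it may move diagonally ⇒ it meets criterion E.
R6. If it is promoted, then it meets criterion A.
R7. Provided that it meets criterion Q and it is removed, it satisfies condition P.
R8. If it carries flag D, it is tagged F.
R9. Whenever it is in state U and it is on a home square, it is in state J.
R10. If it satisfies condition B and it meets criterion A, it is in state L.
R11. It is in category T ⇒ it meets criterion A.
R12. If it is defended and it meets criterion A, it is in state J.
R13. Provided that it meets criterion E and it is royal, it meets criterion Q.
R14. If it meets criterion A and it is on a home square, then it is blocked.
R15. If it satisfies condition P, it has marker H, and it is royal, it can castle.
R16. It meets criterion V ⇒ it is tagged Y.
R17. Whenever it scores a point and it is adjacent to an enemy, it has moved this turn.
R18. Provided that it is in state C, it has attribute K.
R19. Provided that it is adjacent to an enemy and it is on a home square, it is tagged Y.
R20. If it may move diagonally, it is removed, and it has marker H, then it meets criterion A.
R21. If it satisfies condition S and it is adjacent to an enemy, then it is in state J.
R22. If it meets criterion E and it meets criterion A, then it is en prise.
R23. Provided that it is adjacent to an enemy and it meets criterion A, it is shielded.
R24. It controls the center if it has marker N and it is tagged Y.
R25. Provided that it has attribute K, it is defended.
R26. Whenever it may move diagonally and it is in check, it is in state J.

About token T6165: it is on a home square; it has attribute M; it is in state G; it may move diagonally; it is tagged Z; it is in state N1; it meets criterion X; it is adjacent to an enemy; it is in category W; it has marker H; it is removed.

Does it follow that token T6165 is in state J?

No

Forward chaining from the given facts derives: can capture, is tagged Y, meets criterion A, is shielded, meets criterion E, is blocked, is en prise.
Rules concluding "it is in state J": R9 needs "it is in state U"; R12 needs "it is defended"; R21 needs "it satisfies condition S"; R26 needs "it is in check" — none of these are established.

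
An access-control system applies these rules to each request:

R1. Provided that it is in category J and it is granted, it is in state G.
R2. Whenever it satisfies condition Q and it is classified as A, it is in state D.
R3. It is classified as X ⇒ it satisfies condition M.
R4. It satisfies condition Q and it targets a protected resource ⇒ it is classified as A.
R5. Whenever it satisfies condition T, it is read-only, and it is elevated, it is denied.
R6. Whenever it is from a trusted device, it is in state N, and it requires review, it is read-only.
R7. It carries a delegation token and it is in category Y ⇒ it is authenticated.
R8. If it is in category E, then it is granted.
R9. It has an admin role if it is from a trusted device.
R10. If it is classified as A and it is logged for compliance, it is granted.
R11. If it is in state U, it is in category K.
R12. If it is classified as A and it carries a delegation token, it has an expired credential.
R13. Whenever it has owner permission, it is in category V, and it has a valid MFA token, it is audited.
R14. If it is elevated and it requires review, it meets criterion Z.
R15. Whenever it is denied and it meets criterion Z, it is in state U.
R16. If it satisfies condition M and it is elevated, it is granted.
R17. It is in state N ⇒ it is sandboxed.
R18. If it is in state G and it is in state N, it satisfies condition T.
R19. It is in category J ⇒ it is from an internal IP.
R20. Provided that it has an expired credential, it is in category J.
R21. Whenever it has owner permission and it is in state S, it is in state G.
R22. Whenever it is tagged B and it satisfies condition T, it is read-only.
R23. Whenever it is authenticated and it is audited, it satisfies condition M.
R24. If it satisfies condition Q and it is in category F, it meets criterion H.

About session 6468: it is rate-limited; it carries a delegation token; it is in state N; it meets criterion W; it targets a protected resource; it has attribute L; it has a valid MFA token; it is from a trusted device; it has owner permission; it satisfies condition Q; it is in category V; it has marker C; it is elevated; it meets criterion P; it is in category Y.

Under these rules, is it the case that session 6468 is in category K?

No

Forward chaining from the given facts derives: is classified as A, is authenticated, has an admin role, has an expired credential, is audited, is sandboxed, is in category J, satisfies condition M, is in state D, is granted, is from an internal IP, is in state G, satisfies condition T.
The only rule concluding "it is in category K" is R11, which needs "it is in state U"; that is never established.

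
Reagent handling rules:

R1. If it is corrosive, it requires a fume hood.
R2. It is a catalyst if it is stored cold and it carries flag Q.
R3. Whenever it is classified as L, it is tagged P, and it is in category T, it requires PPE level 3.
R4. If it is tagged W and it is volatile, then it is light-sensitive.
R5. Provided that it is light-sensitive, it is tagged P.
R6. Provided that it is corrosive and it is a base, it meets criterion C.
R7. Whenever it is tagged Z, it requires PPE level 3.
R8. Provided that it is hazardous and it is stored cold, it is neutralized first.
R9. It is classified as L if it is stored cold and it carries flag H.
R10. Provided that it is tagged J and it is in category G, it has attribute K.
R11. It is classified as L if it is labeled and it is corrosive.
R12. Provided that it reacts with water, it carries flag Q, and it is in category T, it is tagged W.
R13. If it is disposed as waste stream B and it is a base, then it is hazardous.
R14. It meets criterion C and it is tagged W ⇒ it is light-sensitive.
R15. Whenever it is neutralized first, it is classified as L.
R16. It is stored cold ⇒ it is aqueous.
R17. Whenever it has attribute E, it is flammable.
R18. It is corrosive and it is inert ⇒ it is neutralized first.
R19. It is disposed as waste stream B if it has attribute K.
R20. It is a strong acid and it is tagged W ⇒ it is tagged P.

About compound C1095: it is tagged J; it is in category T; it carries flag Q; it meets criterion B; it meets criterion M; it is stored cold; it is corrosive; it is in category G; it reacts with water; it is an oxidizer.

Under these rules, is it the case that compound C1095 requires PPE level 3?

No

Forward chaining from the given facts derives: requires a fume hood, is a catalyst, has attribute K, is tagged W, is aqueous, is disposed as waste stream B.
Rules concluding "it requires PPE level 3": R3 needs "it is classified as L"; R7 needs "it is tagged Z" — none of these are established.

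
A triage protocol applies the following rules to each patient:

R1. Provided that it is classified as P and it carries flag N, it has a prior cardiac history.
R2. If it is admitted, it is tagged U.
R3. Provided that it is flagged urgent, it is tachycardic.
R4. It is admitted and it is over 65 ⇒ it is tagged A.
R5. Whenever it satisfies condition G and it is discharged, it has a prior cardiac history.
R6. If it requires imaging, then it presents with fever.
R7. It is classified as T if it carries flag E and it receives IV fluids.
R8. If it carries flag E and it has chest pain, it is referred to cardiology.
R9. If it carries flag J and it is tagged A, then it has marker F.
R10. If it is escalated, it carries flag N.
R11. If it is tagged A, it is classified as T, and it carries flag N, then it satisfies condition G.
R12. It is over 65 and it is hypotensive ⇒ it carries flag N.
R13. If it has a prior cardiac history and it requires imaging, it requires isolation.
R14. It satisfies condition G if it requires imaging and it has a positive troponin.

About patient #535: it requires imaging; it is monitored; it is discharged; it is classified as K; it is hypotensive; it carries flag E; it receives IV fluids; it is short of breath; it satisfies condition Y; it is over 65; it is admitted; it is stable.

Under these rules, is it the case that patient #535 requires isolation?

By R4 (it is admitted, it is over 65): it is tagged A.
By R7 (it carries flag E, it receives IV fluids): it is classified as T.
By R12 (it is over 65, it is hypotensive): it carries flag N.
By R11 (it is tagged A, it is classified as T, it carries flag N): it satisfies condition G.
By R5 (it satisfies condition G, it is discharged): it has a prior cardiac history.
By R13 (it has a prior cardiac history, it requires imaging): it requires isolation.

Yes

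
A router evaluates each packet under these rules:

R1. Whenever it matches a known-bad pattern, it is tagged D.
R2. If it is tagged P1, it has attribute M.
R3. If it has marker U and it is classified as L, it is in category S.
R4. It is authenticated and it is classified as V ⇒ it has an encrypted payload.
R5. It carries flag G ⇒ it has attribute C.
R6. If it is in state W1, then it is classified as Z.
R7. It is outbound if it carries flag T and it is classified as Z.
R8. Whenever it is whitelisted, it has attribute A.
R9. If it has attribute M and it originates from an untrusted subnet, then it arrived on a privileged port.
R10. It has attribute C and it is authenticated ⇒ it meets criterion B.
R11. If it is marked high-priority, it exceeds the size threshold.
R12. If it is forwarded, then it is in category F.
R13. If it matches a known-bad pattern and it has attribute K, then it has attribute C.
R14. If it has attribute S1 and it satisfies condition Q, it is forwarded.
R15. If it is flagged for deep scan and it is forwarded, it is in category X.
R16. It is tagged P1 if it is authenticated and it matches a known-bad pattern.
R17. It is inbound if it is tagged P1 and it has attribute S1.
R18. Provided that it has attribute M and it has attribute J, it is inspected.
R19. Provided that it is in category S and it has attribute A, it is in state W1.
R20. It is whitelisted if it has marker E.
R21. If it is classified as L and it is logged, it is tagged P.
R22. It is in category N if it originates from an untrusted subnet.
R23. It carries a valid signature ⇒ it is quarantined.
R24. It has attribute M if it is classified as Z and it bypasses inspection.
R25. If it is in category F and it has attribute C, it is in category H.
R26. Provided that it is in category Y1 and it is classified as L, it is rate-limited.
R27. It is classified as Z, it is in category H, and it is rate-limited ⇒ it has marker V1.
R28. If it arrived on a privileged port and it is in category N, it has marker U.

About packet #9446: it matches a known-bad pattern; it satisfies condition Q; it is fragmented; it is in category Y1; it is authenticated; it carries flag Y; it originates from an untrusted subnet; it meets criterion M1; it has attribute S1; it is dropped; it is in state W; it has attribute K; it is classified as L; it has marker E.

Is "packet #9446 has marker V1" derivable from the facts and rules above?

By R13 (it matches a known-bad pattern, it has attribute K): it has attribute C.
By R14 (it has attribute S1, it satisfies condition Q): it is forwarded.
By R16 (it is authenticated, it matches a known-bad pattern): it is tagged P1.
By R20 (it has marker E): it is whitelisted.
By R22 (it originates from an untrusted subnet): it is in category N.
By R26 (it is in category Y1, it is classified as L): it is rate-limited.
By R2 (it is tagged P1): it has attribute M.
By R8 (it is whitelisted): it has attribute A.
By R9 (it has attribute M, it originates from an untrusted subnet): it arrived on a privileged port.
By R12 (it is forwarded): it is in category F.
By R25 (it is in category F, it has attribute C): it is in category H.
By R28 (it arrived on a privileged port, it is in category N): it has marker U.
By R3 (it has marker U, it is classified as L): it is in category S.
By R19 (it is in category S, it has attribute A): it is in state W1.
By R6 (it is in state W1): it is classified as Z.
By R27 (it is classified as Z, it is in category H, it is rate-limited): it has marker V1.

Yes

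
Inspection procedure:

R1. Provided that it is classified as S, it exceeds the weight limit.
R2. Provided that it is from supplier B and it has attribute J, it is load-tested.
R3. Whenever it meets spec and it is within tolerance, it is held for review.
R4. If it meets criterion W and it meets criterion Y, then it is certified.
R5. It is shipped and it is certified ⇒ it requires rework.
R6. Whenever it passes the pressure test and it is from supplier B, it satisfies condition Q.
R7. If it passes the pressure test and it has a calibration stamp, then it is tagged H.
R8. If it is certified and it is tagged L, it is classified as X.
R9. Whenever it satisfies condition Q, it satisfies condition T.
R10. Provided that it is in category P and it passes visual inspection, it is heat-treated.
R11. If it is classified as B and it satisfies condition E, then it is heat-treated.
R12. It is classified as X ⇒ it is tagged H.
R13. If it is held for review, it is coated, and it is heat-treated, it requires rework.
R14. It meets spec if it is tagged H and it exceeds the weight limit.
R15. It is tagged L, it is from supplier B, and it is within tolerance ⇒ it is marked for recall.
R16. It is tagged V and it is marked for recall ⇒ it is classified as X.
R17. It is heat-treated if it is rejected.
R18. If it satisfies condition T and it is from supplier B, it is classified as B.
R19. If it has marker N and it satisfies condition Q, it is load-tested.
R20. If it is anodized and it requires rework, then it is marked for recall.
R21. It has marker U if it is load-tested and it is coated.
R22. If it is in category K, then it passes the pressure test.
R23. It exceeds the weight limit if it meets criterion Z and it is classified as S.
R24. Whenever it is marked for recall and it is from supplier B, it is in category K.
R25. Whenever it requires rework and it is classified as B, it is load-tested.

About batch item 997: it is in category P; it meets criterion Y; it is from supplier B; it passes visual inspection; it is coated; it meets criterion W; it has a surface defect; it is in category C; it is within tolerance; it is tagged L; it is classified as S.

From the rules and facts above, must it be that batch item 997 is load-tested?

By R1 (it is classified as S): it exceeds the weight limit.
By R4 (it meets criterion W, it meets criterion Y): it is certified.
By R8 (it is certified, it is tagged L): it is classified as X.
By R10 (it is in category P, it passes visual inspection): it is heat-treated.
By R12 (it is classified as X): it is tagged H.
By R14 (it is tagged H, it exceeds the weight limit): it meets spec.
By R15 (it is tagged L, it is from supplier B, it is within tolerance): it is marked for recall.
By R24 (it is marked for recall, it is from supplier B): it is in category K.
By R3 (it meets spec, it is within tolerance): it is held for review.
By R13 (it is held for review, it is coated, it is heat-treated): it requires rework.
By R22 (it is in category K): it passes the pressure test.
By R6 (it passes the pressure test, it is from supplier B): it satisfies condition Q.
By R9 (it satisfies condition Q): it satisfies condition T.
By R18 (it satisfies condition T, it is from supplier B): it is classified as B.
By R25 (it requires rework, it is classified as B): it is load-tested.

Yes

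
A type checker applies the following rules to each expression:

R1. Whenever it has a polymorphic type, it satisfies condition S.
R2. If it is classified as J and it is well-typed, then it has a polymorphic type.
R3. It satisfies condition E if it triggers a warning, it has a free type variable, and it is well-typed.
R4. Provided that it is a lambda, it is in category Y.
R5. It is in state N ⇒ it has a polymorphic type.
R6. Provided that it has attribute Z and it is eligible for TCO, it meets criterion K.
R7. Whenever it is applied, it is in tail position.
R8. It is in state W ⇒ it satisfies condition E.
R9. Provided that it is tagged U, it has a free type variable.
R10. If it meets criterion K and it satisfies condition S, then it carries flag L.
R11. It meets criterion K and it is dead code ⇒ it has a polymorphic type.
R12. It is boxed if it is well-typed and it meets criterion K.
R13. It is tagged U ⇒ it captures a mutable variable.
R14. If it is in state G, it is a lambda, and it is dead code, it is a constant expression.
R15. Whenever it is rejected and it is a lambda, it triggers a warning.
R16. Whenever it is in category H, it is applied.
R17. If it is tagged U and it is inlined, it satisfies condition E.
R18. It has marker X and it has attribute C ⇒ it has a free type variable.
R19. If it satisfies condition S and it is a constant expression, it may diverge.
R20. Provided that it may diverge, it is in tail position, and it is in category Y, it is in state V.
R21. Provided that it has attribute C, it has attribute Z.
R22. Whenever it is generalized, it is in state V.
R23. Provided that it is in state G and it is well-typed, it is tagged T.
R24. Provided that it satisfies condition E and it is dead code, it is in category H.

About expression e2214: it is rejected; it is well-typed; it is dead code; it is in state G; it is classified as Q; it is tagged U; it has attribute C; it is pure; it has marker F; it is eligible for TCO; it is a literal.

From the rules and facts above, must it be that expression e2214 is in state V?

Forward chaining from the given facts derives: has a free type variable, captures a mutable variable, has attribute Z, is tagged T, meets criterion K, has a polymorphic type, is boxed, satisfies condition S, carries flag L.
Rules concluding "it is in state V": R20 needs "it may diverge"; R22 needs "it is generalized" — none of these are established.

No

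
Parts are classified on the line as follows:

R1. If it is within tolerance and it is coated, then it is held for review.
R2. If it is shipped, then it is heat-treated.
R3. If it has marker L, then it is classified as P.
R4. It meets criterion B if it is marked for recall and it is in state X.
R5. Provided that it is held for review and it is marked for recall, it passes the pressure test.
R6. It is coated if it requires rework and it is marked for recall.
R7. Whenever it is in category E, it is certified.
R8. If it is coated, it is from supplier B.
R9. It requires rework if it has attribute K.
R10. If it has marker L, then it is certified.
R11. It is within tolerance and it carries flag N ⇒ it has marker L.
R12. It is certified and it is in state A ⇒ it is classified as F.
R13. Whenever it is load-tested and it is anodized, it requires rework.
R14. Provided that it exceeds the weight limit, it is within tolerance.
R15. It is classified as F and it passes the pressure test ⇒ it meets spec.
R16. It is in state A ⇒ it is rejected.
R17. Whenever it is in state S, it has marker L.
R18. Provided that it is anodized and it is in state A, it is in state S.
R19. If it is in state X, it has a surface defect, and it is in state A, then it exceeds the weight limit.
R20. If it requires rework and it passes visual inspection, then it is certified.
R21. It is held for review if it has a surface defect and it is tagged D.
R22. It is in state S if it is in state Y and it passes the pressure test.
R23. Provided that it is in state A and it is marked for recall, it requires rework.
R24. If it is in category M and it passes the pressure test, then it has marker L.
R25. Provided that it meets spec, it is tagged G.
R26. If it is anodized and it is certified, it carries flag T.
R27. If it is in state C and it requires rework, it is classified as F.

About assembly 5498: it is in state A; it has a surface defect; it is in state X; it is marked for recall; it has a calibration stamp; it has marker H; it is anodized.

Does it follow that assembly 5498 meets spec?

By R18 (it is anodized, it is in state A): it is in state S.
By R19 (it is in state X, it has a surface defect, it is in state A): it exceeds the weight limit.
By R23 (it is in state A, it is marked for recall): it requires rework.
By R6 (it requires rework, it is marked for recall): it is coated.
By R14 (it exceeds the weight limit): it is within tolerance.
By R17 (it is in state S): it has marker L.
By R1 (it is within tolerance, it is coated): it is held for review.
By R5 (it is held for review, it is marked for recall): it passes the pressure test.
By R10 (it has marker L): it is certified.
By R12 (it is certified, it is in state A): it is classified as F.
By R15 (it is classified as F, it passes the pressure test): it meets spec.

Yes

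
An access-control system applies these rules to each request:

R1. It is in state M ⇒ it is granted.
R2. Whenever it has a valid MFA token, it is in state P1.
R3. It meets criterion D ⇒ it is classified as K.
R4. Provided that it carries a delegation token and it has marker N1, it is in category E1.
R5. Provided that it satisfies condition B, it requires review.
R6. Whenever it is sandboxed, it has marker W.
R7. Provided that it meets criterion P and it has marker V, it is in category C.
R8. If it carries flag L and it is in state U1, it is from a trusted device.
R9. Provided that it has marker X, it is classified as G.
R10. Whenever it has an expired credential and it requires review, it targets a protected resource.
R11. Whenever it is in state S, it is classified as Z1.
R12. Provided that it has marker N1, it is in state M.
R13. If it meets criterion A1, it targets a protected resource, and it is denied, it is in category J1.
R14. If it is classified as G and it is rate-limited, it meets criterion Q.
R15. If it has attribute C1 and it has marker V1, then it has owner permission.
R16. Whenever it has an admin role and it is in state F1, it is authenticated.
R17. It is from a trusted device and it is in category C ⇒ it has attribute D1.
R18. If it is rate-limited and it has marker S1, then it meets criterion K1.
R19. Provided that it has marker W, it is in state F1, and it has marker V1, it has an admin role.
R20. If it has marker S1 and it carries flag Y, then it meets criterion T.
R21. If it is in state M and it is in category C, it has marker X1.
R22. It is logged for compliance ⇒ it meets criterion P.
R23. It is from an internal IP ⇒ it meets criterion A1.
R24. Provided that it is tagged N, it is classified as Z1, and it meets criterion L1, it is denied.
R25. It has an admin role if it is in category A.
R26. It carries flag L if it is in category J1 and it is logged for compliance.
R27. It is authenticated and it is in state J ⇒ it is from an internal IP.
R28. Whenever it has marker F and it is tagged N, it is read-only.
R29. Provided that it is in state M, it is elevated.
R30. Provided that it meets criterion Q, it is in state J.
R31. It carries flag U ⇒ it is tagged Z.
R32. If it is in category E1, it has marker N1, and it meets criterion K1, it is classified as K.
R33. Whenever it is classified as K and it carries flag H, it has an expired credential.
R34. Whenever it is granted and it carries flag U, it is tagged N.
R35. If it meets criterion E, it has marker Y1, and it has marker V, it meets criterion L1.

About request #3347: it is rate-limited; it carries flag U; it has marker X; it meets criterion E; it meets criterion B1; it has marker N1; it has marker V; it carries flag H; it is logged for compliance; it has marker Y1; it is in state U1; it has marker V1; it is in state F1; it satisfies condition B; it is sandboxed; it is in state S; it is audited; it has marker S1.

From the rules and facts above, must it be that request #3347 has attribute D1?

Forward chaining from the given facts derives: requires review, has marker W, is classified as G, is classified as Z1, is in state M, meets criterion Q, meets criterion K1, has an admin role, meets criterion P, is elevated, is in state J, is tagged Z, meets criterion L1, is granted, is in category C, is authenticated, has marker X1, is from an internal IP, is tagged N, meets criterion A1, is denied.
The only rule concluding "it has attribute D1" is R17, which needs "it is from a trusted device"; that is never established.

No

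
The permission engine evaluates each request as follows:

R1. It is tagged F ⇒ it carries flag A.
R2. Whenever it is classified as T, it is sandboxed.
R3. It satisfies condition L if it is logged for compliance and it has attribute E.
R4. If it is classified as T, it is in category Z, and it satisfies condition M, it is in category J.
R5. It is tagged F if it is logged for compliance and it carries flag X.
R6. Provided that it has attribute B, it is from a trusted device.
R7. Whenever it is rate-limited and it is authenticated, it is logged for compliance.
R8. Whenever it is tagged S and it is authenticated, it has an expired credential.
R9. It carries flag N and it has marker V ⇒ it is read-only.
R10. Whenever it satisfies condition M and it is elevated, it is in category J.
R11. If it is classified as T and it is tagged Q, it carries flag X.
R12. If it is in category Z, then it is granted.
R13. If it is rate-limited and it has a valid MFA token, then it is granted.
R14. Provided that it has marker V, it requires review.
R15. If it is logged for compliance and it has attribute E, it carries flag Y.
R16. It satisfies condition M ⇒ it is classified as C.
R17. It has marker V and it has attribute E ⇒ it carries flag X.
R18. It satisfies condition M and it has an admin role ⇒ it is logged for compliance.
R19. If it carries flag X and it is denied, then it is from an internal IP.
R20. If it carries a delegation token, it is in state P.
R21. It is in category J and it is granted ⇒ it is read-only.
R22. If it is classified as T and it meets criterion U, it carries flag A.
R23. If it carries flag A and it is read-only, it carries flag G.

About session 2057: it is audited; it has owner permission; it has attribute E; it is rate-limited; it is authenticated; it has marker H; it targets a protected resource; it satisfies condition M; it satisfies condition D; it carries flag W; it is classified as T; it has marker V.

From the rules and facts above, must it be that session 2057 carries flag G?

Forward chaining from the given facts derives: is sandboxed, is logged for compliance, requires review, carries flag Y, is classified as C, carries flag X, satisfies condition L, is tagged F, carries flag A.
The only rule concluding "it carries flag G" is R23, which needs "it is read-only"; that is never established.

No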